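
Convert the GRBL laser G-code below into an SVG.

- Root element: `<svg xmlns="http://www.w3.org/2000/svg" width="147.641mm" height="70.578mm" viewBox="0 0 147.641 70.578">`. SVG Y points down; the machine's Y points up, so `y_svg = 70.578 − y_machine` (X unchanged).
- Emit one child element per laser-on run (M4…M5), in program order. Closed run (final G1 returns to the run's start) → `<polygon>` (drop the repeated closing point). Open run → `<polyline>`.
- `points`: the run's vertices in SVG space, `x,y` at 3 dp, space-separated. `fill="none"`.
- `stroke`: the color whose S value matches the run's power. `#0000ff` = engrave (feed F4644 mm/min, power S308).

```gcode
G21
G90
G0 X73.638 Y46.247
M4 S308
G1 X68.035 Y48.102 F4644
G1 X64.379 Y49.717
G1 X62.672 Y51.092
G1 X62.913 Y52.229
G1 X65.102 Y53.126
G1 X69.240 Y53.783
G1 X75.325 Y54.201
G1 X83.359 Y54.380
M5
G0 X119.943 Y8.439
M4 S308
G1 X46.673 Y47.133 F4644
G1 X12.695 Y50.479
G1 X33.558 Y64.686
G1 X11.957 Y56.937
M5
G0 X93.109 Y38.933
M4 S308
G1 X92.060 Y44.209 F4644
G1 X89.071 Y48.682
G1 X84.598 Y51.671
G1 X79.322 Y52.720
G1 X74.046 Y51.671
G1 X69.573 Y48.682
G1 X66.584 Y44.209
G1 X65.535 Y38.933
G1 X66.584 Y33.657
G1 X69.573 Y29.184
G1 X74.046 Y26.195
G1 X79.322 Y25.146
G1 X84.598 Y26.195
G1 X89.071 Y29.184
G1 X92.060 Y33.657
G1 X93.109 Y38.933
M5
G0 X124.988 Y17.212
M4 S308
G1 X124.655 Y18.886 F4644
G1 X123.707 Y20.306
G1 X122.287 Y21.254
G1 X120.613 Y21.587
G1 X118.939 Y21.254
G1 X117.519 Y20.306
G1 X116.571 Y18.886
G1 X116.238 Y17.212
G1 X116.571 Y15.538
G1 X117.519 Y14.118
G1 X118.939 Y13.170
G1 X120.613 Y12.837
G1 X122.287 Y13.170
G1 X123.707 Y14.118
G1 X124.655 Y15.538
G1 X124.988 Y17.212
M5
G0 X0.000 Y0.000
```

<svg xmlns="http://www.w3.org/2000/svg" width="147.641mm" height="70.578mm" viewBox="0 0 147.641 70.578">
  <polyline points="73.638,24.331 68.035,22.476 64.379,20.861 62.672,19.486 62.913,18.349 65.102,17.452 69.240,16.795 75.325,16.377 83.359,16.198" fill="none" stroke="#0000ff"/>
  <polyline points="119.943,62.139 46.673,23.445 12.695,20.099 33.558,5.892 11.957,13.641" fill="none" stroke="#0000ff"/>
  <polygon points="93.109,31.645 92.060,26.369 89.071,21.896 84.598,18.907 79.322,17.858 74.046,18.907 69.573,21.896 66.584,26.369 65.535,31.645 66.584,36.921 69.573,41.394 74.046,44.383 79.322,45.432 84.598,44.383 89.071,41.394 92.060,36.921" fill="none" stroke="#0000ff"/>
  <polygon points="124.988,53.366 124.655,51.692 123.707,50.272 122.287,49.324 120.613,48.991 118.939,49.324 117.519,50.272 116.571,51.692 116.238,53.366 116.571,55.040 117.519,56.460 118.939,57.408 120.613,57.741 122.287,57.408 123.707,56.460 124.655,55.040" fill="none" stroke="#0000ff"/>
</svg>

Each laser-on run becomes one SVG element. Flip Y back into SVG space with y_svg = 70.578 − y_machine. Every run uses S308, so all elements get stroke `#0000ff` (engrave).

Run 1: The run is open, so emit a `<polyline>` with points (Y-flipped): 73.638,24.331 68.035,22.476 64.379,20.861 62.672,19.486 62.913,18.349 65.102,17.452 69.240,16.795 75.325,16.377 83.359,16.198.

Run 2: The run is open, so emit a `<polyline>` with points (Y-flipped): 119.943,62.139 46.673,23.445 12.695,20.099 33.558,5.892 11.957,13.641.

Run 3: The run returns to its start, so emit a `<polygon>` with points (Y-flipped): 93.109,31.645 92.060,26.369 89.071,21.896 84.598,18.907 79.322,17.858 74.046,18.907 69.573,21.896 66.584,26.369 65.535,31.645 66.584,36.921 69.573,41.394 74.046,44.383 79.322,45.432 84.598,44.383 89.071,41.394 92.060,36.921.

Run 4: The run returns to its start, so emit a `<polygon>` with points (Y-flipped): 124.988,53.366 124.655,51.692 123.707,50.272 122.287,49.324 120.613,48.991 118.939,49.324 117.519,50.272 116.571,51.692 116.238,53.366 116.571,55.040 117.519,56.460 118.939,57.408 120.613,57.741 122.287,57.408 123.707,56.460 124.655,55.040.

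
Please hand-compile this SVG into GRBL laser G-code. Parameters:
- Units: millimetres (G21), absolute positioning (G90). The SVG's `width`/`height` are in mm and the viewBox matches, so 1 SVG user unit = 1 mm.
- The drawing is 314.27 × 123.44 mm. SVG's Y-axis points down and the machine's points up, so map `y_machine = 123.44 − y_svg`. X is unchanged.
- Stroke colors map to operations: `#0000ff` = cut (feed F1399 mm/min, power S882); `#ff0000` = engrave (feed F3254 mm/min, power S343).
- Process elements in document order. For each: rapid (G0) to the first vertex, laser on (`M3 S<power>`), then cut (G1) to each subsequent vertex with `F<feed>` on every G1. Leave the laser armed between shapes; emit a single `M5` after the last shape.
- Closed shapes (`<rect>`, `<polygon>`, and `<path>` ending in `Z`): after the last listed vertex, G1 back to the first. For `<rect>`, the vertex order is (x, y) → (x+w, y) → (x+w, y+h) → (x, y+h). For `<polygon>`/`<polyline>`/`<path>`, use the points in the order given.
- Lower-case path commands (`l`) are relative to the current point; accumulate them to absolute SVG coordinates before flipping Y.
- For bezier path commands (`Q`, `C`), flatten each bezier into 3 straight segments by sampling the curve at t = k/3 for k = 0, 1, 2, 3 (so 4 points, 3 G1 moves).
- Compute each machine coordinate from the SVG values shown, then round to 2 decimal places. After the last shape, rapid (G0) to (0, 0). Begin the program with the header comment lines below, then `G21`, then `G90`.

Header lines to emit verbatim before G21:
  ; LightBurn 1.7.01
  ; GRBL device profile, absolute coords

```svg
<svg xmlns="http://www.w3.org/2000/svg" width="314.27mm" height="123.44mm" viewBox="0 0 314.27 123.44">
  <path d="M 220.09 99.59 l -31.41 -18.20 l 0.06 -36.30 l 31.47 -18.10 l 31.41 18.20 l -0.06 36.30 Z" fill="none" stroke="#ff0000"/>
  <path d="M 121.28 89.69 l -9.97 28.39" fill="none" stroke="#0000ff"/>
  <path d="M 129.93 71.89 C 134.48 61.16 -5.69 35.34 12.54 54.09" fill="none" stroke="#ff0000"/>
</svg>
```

; LightBurn 1.7.01
; GRBL device profile, absolute coords
G21
G90
G0 X220.09 Y23.85
M3 S343
G1 X188.68 Y42.05 F3254
G1 X188.74 Y78.35 F3254
G1 X220.21 Y96.45 F3254
G1 X251.62 Y78.25 F3254
G1 X251.56 Y41.95 F3254
G1 X220.09 Y23.85 F3254
G0 X121.28 Y33.75
M3 S882
G1 X111.31 Y5.36 F1399
G0 X129.93 Y51.55
M3 S343
G1 X97.47 Y65.10 F3254
G1 X35.88 Y75.45 F3254
G1 X12.54 Y69.35 F3254
M5
G0 X0.00 Y0.00

1 u = 1 mm; y_m = 123.44 − y.

[1] `<path>` regular polygon, #ff0000→engrave S343 F3254: (220.09,23.85) → (188.68,42.05) → (188.74,78.35) → (220.21,96.45) → (251.62,78.25) → (251.56,41.95) → (220.09,23.85) (closed)

[2] `<path>` line segment, #0000ff→cut S882 F1399: (121.28,33.75) → (111.31,5.36)

[3] `<path>` cubic bezier, #ff0000→engrave S343 F3254: (129.93,51.55) → (97.47,65.10) → (35.88,75.45) → (12.54,69.35)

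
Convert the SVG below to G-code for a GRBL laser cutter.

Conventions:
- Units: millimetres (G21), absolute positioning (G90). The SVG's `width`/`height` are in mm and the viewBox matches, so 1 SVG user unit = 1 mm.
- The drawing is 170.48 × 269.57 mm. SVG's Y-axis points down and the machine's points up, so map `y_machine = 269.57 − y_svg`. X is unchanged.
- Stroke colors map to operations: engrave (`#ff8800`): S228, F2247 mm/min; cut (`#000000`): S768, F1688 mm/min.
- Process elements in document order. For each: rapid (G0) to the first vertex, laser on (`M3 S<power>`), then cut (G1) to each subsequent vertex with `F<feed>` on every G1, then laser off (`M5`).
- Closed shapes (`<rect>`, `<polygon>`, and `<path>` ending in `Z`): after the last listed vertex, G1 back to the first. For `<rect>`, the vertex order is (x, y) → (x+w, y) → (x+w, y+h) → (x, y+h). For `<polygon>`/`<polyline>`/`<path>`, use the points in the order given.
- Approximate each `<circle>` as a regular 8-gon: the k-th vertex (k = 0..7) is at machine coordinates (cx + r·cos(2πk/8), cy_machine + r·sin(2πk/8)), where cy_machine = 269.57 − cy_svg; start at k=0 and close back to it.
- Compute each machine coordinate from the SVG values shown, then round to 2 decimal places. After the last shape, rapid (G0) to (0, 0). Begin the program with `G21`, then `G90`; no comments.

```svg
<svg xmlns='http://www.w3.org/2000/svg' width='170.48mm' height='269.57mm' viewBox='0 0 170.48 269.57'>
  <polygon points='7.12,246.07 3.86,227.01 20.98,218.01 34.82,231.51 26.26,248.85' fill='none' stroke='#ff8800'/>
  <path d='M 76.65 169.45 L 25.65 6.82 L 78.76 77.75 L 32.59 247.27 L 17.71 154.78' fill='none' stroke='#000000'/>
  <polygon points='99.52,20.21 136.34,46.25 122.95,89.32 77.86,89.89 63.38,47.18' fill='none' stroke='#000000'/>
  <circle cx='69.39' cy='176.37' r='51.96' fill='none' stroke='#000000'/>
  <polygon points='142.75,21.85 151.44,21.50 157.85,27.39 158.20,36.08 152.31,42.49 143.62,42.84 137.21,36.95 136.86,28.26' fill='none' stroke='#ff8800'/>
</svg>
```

G21
G90
G0 X7.12 Y23.50
M3 S228
G1 X3.86 Y42.56 F2247
G1 X20.98 Y51.56 F2247
G1 X34.82 Y38.06 F2247
G1 X26.26 Y20.72 F2247
G1 X7.12 Y23.50 F2247
M5
G0 X76.65 Y100.12
M3 S768
G1 X25.65 Y262.75 F1688
G1 X78.76 Y191.82 F1688
G1 X32.59 Y22.30 F1688
G1 X17.71 Y114.79 F1688
M5
G0 X99.52 Y249.36
M3 S768
G1 X136.34 Y223.32 F1688
G1 X122.95 Y180.25 F1688
G1 X77.86 Y179.68 F1688
G1 X63.38 Y222.39 F1688
G1 X99.52 Y249.36 F1688
M5
G0 X121.35 Y93.20
M3 S768
G1 X106.13 Y129.94 F1688
G1 X69.39 Y145.16 F1688
G1 X32.65 Y129.94 F1688
G1 X17.43 Y93.20 F1688
G1 X32.65 Y56.46 F1688
G1 X69.39 Y41.24 F1688
G1 X106.13 Y56.46 F1688
G1 X121.35 Y93.20 F1688
M5
G0 X142.75 Y247.72
M3 S228
G1 X151.44 Y248.07 F2247
G1 X157.85 Y242.18 F2247
G1 X158.20 Y233.49 F2247
G1 X152.31 Y227.08 F2247
G1 X143.62 Y226.73 F2247
G1 X137.21 Y232.62 F2247
G1 X136.86 Y241.31 F2247
G1 X142.75 Y247.72 F2247
M5
G0 X0.00 Y0.00

Since the viewBox matches the mm dimensions, user units are millimetres directly. The only transform is the Y-flip y_m = 269.57 − y_svg.

Shape 1 is a regular polygon drawn with `<polygon>`. Its stroke #ff8800 means engrave at S228, F2247. After flipping Y the toolpath is (7.12,23.50) → (3.86,42.56) → (20.98,51.56) → (34.82,38.06) → (26.26,20.72) → (7.12,23.50), returning to the start.

Shape 2 is a open polyline drawn with `<path>`. Its stroke #000000 means cut at S768, F1688. After flipping Y the toolpath is (76.65,100.12) → (25.65,262.75) → (78.76,191.82) → (32.59,22.30) → (17.71,114.79).

Shape 3 is a regular polygon drawn with `<polygon>`. Its stroke #000000 means cut at S768, F1688. After flipping Y the toolpath is (99.52,249.36) → (136.34,223.32) → (122.95,180.25) → (77.86,179.68) → (63.38,222.39) → (99.52,249.36), returning to the start.

Shape 4 is a circle drawn with `<circle>`. Its stroke #000000 means cut at S768, F1688. After flipping Y the toolpath is (121.35,93.20) → (106.13,129.94) → (69.39,145.16) → (32.65,129.94) → (17.43,93.20) → (32.65,56.46) → (69.39,41.24) → (106.13,56.46) → (121.35,93.20), returning to the start.

Shape 5 is a regular polygon drawn with `<polygon>`. Its stroke #ff8800 means engrave at S228, F2247. After flipping Y the toolpath is (142.75,247.72) → (151.44,248.07) → (157.85,242.18) → (158.20,233.49) → (152.31,227.08) → (143.62,226.73) → (137.21,232.62) → (136.86,241.31) → (142.75,247.72), returning to the start.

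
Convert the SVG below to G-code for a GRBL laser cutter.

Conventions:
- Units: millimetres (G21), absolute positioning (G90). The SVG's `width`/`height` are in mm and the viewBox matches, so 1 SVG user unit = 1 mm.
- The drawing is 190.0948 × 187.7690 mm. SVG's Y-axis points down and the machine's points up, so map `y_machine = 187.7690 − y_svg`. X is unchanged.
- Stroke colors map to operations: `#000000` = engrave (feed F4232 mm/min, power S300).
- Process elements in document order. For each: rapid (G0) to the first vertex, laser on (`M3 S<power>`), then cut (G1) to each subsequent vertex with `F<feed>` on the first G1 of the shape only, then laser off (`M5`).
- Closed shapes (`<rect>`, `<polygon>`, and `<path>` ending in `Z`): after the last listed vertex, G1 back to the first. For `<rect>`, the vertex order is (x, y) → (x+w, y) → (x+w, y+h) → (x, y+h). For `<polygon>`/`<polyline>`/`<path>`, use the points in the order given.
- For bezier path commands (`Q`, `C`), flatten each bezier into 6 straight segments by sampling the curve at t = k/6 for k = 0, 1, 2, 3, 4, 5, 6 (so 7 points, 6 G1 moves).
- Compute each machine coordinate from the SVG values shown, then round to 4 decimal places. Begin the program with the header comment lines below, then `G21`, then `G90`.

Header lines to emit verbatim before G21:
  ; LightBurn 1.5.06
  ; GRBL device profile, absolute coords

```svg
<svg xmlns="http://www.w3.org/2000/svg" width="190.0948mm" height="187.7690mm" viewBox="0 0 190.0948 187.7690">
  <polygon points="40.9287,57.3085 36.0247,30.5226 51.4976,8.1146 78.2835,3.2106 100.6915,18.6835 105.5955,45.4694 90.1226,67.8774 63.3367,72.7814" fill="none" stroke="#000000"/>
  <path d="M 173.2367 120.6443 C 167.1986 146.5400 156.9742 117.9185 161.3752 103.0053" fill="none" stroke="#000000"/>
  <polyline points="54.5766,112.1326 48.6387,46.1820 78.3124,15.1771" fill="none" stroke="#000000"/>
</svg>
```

1 u = 1 mm; y_m = 187.7690 − y.

[1] `<polygon>` regular polygon, #000000→engrave S300 F4232: (40.9287,130.4605) → (36.0247,157.2464) → (51.4976,179.6544) → (78.2835,184.5584) → (100.6915,169.0855) → (105.5955,142.2996) → (90.1226,119.8916) → (63.3367,114.9876) → (40.9287,130.4605) (closed)

[2] `<path>` cubic bezier, #000000→engrave S300 F4232: (173.2367,67.1247) → (169.9559,58.4041) → (166.4999,56.8745) → (163.3913,60.6409) → (161.1526,67.8079) → (160.3064,76.4806) → (161.3752,84.7637)

[3] `<polyline>` open polyline, #000000→engrave S300 F4232: (54.5766,75.6364) → (48.6387,141.5870) → (78.3124,172.5919)

; LightBurn 1.5.06
; GRBL device profile, absolute coords
G21
G90
G0 X40.9287 Y130.4605
M3 S300
G1 X36.0247 Y157.2464 F4232
G1 X51.4976 Y179.6544
G1 X78.2835 Y184.5584
G1 X100.6915 Y169.0855
G1 X105.5955 Y142.2996
G1 X90.1226 Y119.8916
G1 X63.3367 Y114.9876
G1 X40.9287 Y130.4605
M5
G0 X173.2367 Y67.1247
M3 S300
G1 X169.9559 Y58.4041 F4232
G1 X166.4999 Y56.8745
G1 X163.3913 Y60.6409
G1 X161.1526 Y67.8079
G1 X160.3064 Y76.4806
G1 X161.3752 Y84.7637
M5
G0 X54.5766 Y75.6364
M3 S300
G1 X48.6387 Y141.5870 F4232
G1 X78.3124 Y172.5919
M5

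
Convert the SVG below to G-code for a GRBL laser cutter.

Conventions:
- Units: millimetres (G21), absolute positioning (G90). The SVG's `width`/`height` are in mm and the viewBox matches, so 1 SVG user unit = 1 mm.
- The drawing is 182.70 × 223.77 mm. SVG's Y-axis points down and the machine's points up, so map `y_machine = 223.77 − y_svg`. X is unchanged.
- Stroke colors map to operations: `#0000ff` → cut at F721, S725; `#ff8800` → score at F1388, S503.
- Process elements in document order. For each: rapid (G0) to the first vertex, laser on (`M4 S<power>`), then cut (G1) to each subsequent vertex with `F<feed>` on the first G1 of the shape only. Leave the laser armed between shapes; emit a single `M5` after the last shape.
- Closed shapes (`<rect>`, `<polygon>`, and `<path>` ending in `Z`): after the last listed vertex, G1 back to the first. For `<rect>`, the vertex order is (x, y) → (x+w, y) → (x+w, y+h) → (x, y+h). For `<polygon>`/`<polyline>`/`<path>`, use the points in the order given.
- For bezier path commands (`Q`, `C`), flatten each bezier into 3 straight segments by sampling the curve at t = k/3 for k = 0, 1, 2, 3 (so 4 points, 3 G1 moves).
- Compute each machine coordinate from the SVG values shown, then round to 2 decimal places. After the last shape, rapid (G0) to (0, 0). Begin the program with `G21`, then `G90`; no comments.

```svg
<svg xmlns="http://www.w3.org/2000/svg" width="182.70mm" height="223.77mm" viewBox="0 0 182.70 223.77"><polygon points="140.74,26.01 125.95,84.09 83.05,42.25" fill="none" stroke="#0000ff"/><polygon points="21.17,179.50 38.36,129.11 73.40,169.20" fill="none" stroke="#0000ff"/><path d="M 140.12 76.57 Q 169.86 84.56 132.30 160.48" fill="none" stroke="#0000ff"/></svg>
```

G21
G90
G0 X140.74 Y197.76
M4 S725
G1 X125.95 Y139.68 F721
G1 X83.05 Y181.52
G1 X140.74 Y197.76
G0 X21.17 Y44.27
M4 S725
G1 X38.36 Y94.66 F721
G1 X73.40 Y54.57
G1 X21.17 Y44.27
G0 X140.12 Y147.20
M4 S725
G1 X152.47 Y134.33 F721
G1 X149.86 Y106.36
G1 X132.30 Y63.29
M5
G0 X0.00 Y0.00

Since the viewBox matches the mm dimensions, user units are millimetres directly. The only transform is the Y-flip y_m = 223.77 − y_svg.

Shape 1 is a regular polygon drawn with `<polygon>`. Its stroke #0000ff means cut at S725, F721. After flipping Y the toolpath is (140.74,197.76) → (125.95,139.68) → (83.05,181.52) → (140.74,197.76), returning to the start.

Shape 2 is a regular polygon drawn with `<polygon>`. Its stroke #0000ff means cut at S725, F721. After flipping Y the toolpath is (21.17,44.27) → (38.36,94.66) → (73.40,54.57) → (21.17,44.27), returning to the start.

Shape 3 is a quadratic bezier drawn with `<path>`. Its stroke #0000ff means cut at S725, F721. After flipping Y the toolpath is (140.12,147.20) → (152.47,134.33) → (149.86,106.36) → (132.30,63.29).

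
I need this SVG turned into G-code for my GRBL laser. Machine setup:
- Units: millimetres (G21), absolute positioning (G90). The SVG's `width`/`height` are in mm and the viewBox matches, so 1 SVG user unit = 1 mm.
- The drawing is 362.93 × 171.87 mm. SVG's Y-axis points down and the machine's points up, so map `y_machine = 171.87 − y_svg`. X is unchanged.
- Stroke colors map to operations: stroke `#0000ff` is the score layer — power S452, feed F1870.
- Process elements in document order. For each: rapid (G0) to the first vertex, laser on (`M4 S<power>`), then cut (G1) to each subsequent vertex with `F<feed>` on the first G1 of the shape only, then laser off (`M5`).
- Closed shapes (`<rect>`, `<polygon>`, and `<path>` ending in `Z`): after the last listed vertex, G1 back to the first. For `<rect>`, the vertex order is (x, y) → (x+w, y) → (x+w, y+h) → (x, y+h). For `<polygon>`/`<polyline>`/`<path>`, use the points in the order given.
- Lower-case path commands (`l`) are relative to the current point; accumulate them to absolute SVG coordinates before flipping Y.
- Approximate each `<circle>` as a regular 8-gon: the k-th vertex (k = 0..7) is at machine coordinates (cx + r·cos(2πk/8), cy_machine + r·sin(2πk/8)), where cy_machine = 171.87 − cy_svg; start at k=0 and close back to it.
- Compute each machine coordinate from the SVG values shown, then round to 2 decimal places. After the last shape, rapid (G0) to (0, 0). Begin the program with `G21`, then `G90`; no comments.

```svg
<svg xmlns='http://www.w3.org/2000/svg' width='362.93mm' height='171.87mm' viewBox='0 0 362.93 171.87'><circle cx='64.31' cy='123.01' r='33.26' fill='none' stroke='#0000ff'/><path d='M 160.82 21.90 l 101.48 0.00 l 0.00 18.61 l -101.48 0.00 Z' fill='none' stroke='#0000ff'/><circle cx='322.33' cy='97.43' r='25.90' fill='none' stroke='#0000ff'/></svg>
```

G21
G90
G0 X97.57 Y48.86
M4 S452
G1 X87.83 Y72.38 F1870
G1 X64.31 Y82.12
G1 X40.79 Y72.38
G1 X31.05 Y48.86
G1 X40.79 Y25.34
G1 X64.31 Y15.60
G1 X87.83 Y25.34
G1 X97.57 Y48.86
M5
G0 X160.82 Y149.97
M4 S452
G1 X262.30 Y149.97 F1870
G1 X262.30 Y131.36
G1 X160.82 Y131.36
G1 X160.82 Y149.97
M5
G0 X348.23 Y74.44
M4 S452
G1 X340.64 Y92.75 F1870
G1 X322.33 Y100.34
G1 X304.02 Y92.75
G1 X296.43 Y74.44
G1 X304.02 Y56.13
G1 X322.33 Y48.54
G1 X340.64 Y56.13
G1 X348.23 Y74.44
M5
G0 X0.00 Y0.00

Since the viewBox matches the mm dimensions, user units are millimetres directly. The only transform is the Y-flip y_m = 171.87 − y_svg.

Shape 1 is a circle drawn with `<circle>`. Its stroke #0000ff means score at S452, F1870. After flipping Y the toolpath is (97.57,48.86) → (87.83,72.38) → (64.31,82.12) → (40.79,72.38) → (31.05,48.86) → (40.79,25.34) → (64.31,15.60) → (87.83,25.34) → (97.57,48.86), returning to the start.

Shape 2 is a rectangle drawn with `<path>`. Its stroke #0000ff means score at S452, F1870. After flipping Y the toolpath is (160.82,149.97) → (262.30,149.97) → (262.30,131.36) → (160.82,131.36) → (160.82,149.97), returning to the start.

Shape 3 is a circle drawn with `<circle>`. Its stroke #0000ff means score at S452, F1870. After flipping Y the toolpath is (348.23,74.44) → (340.64,92.75) → (322.33,100.34) → (304.02,92.75) → (296.43,74.44) → (304.02,56.13) → (322.33,48.54) → (340.64,56.13) → (348.23,74.44), returning to the start.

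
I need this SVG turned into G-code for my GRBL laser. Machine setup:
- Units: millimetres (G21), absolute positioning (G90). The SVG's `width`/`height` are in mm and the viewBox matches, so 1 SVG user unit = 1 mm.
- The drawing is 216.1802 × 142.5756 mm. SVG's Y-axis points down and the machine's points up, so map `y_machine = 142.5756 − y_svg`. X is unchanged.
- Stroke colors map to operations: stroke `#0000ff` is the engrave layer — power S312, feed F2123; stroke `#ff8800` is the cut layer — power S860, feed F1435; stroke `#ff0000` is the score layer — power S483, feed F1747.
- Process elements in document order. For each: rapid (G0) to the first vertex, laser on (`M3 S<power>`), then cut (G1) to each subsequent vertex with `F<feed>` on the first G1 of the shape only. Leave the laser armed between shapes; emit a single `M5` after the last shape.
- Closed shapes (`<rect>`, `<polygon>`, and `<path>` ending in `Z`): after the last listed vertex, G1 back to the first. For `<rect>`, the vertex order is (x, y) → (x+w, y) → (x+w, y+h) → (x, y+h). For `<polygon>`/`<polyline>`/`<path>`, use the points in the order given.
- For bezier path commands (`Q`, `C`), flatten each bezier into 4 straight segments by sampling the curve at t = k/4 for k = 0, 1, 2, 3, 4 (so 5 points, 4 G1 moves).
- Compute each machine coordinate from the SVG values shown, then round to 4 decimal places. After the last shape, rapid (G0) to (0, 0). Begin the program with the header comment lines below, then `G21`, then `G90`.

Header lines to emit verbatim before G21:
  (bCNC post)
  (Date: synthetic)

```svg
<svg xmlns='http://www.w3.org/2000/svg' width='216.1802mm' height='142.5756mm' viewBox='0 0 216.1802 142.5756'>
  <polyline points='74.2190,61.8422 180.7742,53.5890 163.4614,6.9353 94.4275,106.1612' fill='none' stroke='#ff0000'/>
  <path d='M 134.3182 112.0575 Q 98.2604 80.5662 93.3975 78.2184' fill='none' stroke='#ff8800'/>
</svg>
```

(bCNC post)
(Date: synthetic)
G21
G90
G0 X74.2190 Y80.7334
M3 S483
G1 X180.7742 Y88.9866 F1747
G1 X163.4614 Y135.6403
G1 X94.4275 Y36.4144
G0 X134.3182 Y30.5181
M3 S860
G1 X118.2390 Y44.4423 F1435
G1 X106.0591 Y54.7235
G1 X97.7786 Y61.3618
G1 X93.3975 Y64.3572
M5
G0 X0.0000 Y0.0000

1 u = 1 mm; y_m = 142.5756 − y.

[1] `<polyline>` open polyline, #ff0000→score S483 F1747: (74.2190,80.7334) → (180.7742,88.9866) → (163.4614,135.6403) → (94.4275,36.4144)

[2] `<path>` quadratic bezier, #ff8800→cut S860 F1435: (134.3182,30.5181) → (118.2390,44.4423) → (106.0591,54.7235) → (97.7786,61.3618) → (93.3975,64.3572)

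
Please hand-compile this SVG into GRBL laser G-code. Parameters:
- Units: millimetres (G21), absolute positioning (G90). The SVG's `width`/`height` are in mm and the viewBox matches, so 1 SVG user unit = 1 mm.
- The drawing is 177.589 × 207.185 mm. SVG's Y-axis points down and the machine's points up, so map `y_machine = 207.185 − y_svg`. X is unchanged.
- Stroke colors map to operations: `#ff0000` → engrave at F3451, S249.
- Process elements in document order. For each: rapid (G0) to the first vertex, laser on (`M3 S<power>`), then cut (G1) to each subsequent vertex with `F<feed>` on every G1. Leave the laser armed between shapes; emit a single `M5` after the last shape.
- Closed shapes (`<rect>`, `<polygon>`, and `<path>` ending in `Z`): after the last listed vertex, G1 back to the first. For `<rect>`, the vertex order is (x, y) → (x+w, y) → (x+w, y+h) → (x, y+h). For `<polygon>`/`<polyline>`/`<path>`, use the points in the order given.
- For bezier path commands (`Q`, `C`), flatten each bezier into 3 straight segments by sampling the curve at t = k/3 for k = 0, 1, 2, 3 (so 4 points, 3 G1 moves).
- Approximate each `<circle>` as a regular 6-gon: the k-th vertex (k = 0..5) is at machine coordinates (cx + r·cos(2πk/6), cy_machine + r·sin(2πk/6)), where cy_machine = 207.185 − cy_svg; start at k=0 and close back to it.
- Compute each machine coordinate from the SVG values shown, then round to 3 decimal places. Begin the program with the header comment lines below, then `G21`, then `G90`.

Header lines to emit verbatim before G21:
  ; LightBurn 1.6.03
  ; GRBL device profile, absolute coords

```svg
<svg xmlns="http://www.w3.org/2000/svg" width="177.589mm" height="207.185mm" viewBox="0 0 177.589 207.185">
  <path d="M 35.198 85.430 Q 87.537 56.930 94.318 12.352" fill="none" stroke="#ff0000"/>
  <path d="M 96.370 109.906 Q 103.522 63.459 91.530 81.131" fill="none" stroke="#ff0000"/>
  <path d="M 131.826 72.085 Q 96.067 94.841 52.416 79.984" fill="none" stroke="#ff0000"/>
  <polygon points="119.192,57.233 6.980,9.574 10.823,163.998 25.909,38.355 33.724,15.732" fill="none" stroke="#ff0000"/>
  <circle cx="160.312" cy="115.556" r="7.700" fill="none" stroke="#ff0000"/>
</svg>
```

; LightBurn 1.6.03
; GRBL device profile, absolute coords
G21
G90
G0 X35.198 Y121.755
M3 S249
G1 X65.029 Y142.541 F3451
G1 X84.735 Y166.901 F3451
G1 X94.318 Y194.833 F3451
G0 X96.370 Y97.279
M3 S249
G1 X99.011 Y121.119 F3451
G1 X97.398 Y130.711 F3451
G1 X91.530 Y126.054 F3451
G0 X131.826 Y135.100
M3 S249
G1 X107.110 Y124.109 F3451
G1 X80.640 Y121.476 F3451
G1 X52.416 Y127.201 F3451
G0 X119.192 Y149.952
M3 S249
G1 X6.980 Y197.611 F3451
G1 X10.823 Y43.187 F3451
G1 X25.909 Y168.830 F3451
G1 X33.724 Y191.453 F3451
G1 X119.192 Y149.952 F3451
G0 X168.012 Y91.629
M3 S249
G1 X164.162 Y98.297 F3451
G1 X156.462 Y98.297 F3451
G1 X152.612 Y91.629 F3451
G1 X156.462 Y84.961 F3451
G1 X164.162 Y84.961 F3451
G1 X168.012 Y91.629 F3451
M5

Since the viewBox matches the mm dimensions, user units are millimetres directly. The only transform is the Y-flip y_m = 207.185 − y_svg.

Shape 1 is a quadratic bezier drawn with `<path>`. Its stroke #ff0000 means engrave at S249, F3451. After flipping Y the toolpath is (35.198,121.755) → (65.029,142.541) → (84.735,166.901) → (94.318,194.833).

Shape 2 is a quadratic bezier drawn with `<path>`. Its stroke #ff0000 means engrave at S249, F3451. After flipping Y the toolpath is (96.370,97.279) → (99.011,121.119) → (97.398,130.711) → (91.530,126.054).

Shape 3 is a quadratic bezier drawn with `<path>`. Its stroke #ff0000 means engrave at S249, F3451. After flipping Y the toolpath is (131.826,135.100) → (107.110,124.109) → (80.640,121.476) → (52.416,127.201).

Shape 4 is a closed polygon drawn with `<polygon>`. Its stroke #ff0000 means engrave at S249, F3451. After flipping Y the toolpath is (119.192,149.952) → (6.980,197.611) → (10.823,43.187) → (25.909,168.830) → (33.724,191.453) → (119.192,149.952), returning to the start.

Shape 5 is a circle drawn with `<circle>`. Its stroke #ff0000 means engrave at S249, F3451. After flipping Y the toolpath is (168.012,91.629) → (164.162,98.297) → (156.462,98.297) → (152.612,91.629) → (156.462,84.961) → (164.162,84.961) → (168.012,91.629), returning to the start.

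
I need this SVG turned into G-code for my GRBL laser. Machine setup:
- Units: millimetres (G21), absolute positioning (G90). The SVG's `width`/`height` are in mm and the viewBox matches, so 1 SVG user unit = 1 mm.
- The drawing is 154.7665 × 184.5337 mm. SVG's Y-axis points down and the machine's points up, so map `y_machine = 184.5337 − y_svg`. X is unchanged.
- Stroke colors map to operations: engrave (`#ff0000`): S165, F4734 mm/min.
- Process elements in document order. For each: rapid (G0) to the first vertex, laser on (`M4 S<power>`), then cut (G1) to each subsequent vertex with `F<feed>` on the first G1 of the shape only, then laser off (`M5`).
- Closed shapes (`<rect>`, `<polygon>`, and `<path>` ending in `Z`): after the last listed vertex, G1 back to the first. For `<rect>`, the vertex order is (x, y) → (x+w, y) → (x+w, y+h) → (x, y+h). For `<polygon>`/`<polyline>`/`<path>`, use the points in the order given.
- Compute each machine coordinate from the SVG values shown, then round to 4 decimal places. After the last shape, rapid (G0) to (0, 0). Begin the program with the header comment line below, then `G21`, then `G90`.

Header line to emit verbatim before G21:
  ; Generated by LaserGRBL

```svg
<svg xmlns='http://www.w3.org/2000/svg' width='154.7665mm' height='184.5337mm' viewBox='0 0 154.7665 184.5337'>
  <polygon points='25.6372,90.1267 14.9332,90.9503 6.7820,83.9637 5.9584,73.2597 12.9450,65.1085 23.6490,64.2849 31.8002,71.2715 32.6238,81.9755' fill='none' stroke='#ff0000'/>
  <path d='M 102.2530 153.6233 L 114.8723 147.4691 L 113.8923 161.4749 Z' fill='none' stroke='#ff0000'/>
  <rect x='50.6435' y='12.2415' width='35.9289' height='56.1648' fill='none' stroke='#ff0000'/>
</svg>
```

; Generated by LaserGRBL
G21
G90
G0 X25.6372 Y94.4070
M4 S165
G1 X14.9332 Y93.5834 F4734
G1 X6.7820 Y100.5700
G1 X5.9584 Y111.2740
G1 X12.9450 Y119.4252
G1 X23.6490 Y120.2488
G1 X31.8002 Y113.2622
G1 X32.6238 Y102.5582
G1 X25.6372 Y94.4070
M5
G0 X102.2530 Y30.9104
M4 S165
G1 X114.8723 Y37.0646 F4734
G1 X113.8923 Y23.0588
G1 X102.2530 Y30.9104
M5
G0 X50.6435 Y172.2922
M4 S165
G1 X86.5724 Y172.2922 F4734
G1 X86.5724 Y116.1274
G1 X50.6435 Y116.1274
G1 X50.6435 Y172.2922
M5
G0 X0.0000 Y0.0000

Since the viewBox matches the mm dimensions, user units are millimetres directly. The only transform is the Y-flip y_m = 184.5337 − y_svg.

Shape 1 is a regular polygon drawn with `<polygon>`. Its stroke #ff0000 means engrave at S165, F4734. After flipping Y the toolpath is (25.6372,94.4070) → (14.9332,93.5834) → (6.7820,100.5700) → (5.9584,111.2740) → (12.9450,119.4252) → (23.6490,120.2488) → (31.8002,113.2622) → (32.6238,102.5582) → (25.6372,94.4070), returning to the start.

Shape 2 is a regular polygon drawn with `<path>`. Its stroke #ff0000 means engrave at S165, F4734. After flipping Y the toolpath is (102.2530,30.9104) → (114.8723,37.0646) → (113.8923,23.0588) → (102.2530,30.9104), returning to the start.

Shape 3 is a rectangle drawn with `<rect>`. Its stroke #ff0000 means engrave at S165, F4734. After flipping Y the toolpath is (50.6435,172.2922) → (86.5724,172.2922) → (86.5724,116.1274) → (50.6435,116.1274) → (50.6435,172.2922), returning to the start.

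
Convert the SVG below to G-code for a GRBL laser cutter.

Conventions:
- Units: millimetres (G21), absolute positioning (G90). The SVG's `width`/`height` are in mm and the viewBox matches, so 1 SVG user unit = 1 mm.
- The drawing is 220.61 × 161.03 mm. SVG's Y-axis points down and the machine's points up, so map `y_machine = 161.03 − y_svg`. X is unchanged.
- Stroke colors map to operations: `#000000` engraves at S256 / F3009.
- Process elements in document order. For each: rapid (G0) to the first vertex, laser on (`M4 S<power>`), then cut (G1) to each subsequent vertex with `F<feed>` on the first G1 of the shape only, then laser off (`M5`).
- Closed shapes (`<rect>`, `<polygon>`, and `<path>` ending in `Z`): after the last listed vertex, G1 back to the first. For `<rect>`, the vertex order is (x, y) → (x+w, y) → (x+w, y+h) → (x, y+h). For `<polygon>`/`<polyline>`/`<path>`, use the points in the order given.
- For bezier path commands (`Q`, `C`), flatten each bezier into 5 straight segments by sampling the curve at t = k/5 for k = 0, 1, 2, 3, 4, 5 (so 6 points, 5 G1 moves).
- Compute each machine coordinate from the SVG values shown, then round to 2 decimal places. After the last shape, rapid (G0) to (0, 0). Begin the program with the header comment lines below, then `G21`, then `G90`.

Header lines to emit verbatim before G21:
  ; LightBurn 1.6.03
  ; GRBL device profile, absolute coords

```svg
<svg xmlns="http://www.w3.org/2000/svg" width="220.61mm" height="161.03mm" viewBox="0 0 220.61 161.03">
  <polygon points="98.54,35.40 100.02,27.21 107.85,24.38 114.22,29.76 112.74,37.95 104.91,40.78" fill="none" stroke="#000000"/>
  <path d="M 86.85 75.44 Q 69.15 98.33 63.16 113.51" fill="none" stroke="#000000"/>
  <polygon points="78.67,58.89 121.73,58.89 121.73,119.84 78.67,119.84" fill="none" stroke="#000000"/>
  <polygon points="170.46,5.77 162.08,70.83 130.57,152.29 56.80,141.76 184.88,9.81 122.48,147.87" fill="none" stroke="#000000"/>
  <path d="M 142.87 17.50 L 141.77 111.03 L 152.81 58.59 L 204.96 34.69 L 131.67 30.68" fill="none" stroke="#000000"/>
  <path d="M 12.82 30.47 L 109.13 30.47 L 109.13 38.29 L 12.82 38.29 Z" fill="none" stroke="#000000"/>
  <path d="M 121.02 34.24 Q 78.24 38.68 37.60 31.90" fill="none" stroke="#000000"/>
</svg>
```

; LightBurn 1.6.03
; GRBL device profile, absolute coords
G21
G90
G0 X98.54 Y125.63
M4 S256
G1 X100.02 Y133.82 F3009
G1 X107.85 Y136.65
G1 X114.22 Y131.27
G1 X112.74 Y123.08
G1 X104.91 Y120.25
G1 X98.54 Y125.63
M5
G0 X86.85 Y85.59
M4 S256
G1 X80.24 Y76.74 F3009
G1 X74.56 Y68.51
G1 X69.83 Y60.90
G1 X66.02 Y53.90
G1 X63.16 Y47.52
M5
G0 X78.67 Y102.14
M4 S256
G1 X121.73 Y102.14 F3009
G1 X121.73 Y41.19
G1 X78.67 Y41.19
G1 X78.67 Y102.14
M5
G0 X170.46 Y155.26
M4 S256
G1 X162.08 Y90.20 F3009
G1 X130.57 Y8.74
G1 X56.80 Y19.27
G1 X184.88 Y151.22
G1 X122.48 Y13.16
G1 X170.46 Y155.26
M5
G0 X142.87 Y143.53
M4 S256
G1 X141.77 Y50.00 F3009
G1 X152.81 Y102.44
G1 X204.96 Y126.34
G1 X131.67 Y130.35
M5
G0 X12.82 Y130.56
M4 S256
G1 X109.13 Y130.56 F3009
G1 X109.13 Y122.74
G1 X12.82 Y122.74
G1 X12.82 Y130.56
M5
G0 X121.02 Y126.79
M4 S256
G1 X103.99 Y125.46 F3009
G1 X87.14 Y125.03
G1 X70.45 Y125.50
G1 X53.94 Y126.87
G1 X37.60 Y129.13
M5
G0 X0.00 Y0.00

viewBox `0 0 220.61 161.03` with mm width/height → 1 unit = 1 mm. Flip: y_m = 161.03 − y_svg.

**Shape 1** — `<polygon>` regular polygon, stroke `#000000` → engrave (S256, F3009). Machine vertices: (98.54,125.63) → (100.02,133.82) → (107.85,136.65) → (114.22,131.27) → (112.74,123.08) → (104.91,120.25) → (98.54,125.63). Closed: final G1 returns to the first vertex.

**Shape 2** — `<path>` quadratic bezier, stroke `#000000` → engrave (S256, F3009). Control points (SVG): P0=(86.85,75.44), P1=(69.15,98.33), P2=(63.16,113.51); sampled at t=k/5. Machine vertices: (86.85,85.59) → (80.24,76.74) → (74.56,68.51) → (69.83,60.90) → (66.02,53.90) → (63.16,47.52). Open path.

**Shape 3** — `<polygon>` rectangle, stroke `#000000` → engrave (S256, F3009). Machine vertices: (78.67,102.14) → (121.73,102.14) → (121.73,41.19) → (78.67,41.19) → (78.67,102.14). Closed: final G1 returns to the first vertex.

**Shape 4** — `<polygon>` closed polygon, stroke `#000000` → engrave (S256, F3009). Machine vertices: (170.46,155.26) → (162.08,90.20) → (130.57,8.74) → (56.80,19.27) → (184.88,151.22) → (122.48,13.16) → (170.46,155.26). Closed: final G1 returns to the first vertex.

**Shape 5** — `<path>` open polyline, stroke `#000000` → engrave (S256, F3009). Machine vertices: (142.87,143.53) → (141.77,50.00) → (152.81,102.44) → (204.96,126.34) → (131.67,130.35). Open path.

**Shape 6** — `<path>` rectangle, stroke `#000000` → engrave (S256, F3009). Machine vertices: (12.82,130.56) → (109.13,130.56) → (109.13,122.74) → (12.82,122.74) → (12.82,130.56). Closed: final G1 returns to the first vertex.

**Shape 7** — `<path>` quadratic bezier, stroke `#000000` → engrave (S256, F3009). Control points (SVG): P0=(121.02,34.24), P1=(78.24,38.68), P2=(37.60,31.90); sampled at t=k/5. Machine vertices: (121.02,126.79) → (103.99,125.46) → (87.14,125.03) → (70.45,125.50) → (53.94,126.87) → (37.60,129.13). Open path.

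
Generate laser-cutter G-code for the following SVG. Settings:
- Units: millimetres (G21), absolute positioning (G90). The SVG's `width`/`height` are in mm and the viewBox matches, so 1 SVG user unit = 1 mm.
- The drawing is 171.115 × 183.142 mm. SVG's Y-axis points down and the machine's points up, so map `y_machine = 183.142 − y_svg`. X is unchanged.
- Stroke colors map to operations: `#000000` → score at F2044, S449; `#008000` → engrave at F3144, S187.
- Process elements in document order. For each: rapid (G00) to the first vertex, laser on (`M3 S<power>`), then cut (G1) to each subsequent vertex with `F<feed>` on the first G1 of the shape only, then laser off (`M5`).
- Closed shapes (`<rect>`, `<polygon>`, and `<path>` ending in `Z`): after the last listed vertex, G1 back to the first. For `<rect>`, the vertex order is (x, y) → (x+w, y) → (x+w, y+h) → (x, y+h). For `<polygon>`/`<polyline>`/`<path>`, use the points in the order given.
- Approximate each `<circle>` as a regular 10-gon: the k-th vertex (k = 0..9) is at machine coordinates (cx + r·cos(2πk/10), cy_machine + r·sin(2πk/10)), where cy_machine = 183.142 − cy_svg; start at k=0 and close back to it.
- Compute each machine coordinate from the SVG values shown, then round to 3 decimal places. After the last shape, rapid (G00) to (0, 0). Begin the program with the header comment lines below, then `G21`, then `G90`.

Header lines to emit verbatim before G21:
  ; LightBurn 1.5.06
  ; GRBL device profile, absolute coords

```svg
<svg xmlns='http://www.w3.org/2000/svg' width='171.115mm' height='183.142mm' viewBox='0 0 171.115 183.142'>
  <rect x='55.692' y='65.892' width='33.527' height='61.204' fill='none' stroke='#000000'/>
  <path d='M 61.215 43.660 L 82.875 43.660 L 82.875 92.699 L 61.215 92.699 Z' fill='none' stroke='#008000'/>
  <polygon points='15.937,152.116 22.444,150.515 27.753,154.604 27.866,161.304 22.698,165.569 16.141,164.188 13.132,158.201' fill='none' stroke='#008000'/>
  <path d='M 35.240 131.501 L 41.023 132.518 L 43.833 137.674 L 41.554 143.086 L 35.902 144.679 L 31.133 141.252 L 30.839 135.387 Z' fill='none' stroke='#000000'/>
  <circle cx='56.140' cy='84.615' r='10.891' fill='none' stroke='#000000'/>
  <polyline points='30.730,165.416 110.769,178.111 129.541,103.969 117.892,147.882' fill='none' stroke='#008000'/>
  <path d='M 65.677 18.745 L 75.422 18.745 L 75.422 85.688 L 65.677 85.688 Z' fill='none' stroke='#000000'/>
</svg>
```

; LightBurn 1.5.06
; GRBL device profile, absolute coords
G21
G90
G00 X55.692 Y117.250
M3 S449
G1 X89.219 Y117.250 F2044
G1 X89.219 Y56.046
G1 X55.692 Y56.046
G1 X55.692 Y117.250
M5
G00 X61.215 Y139.482
M3 S187
G1 X82.875 Y139.482 F3144
G1 X82.875 Y90.443
G1 X61.215 Y90.443
G1 X61.215 Y139.482
M5
G00 X15.937 Y31.026
M3 S187
G1 X22.444 Y32.627 F3144
G1 X27.753 Y28.538
G1 X27.866 Y21.838
G1 X22.698 Y17.573
G1 X16.141 Y18.954
G1 X13.132 Y24.941
G1 X15.937 Y31.026
M5
G00 X35.240 Y51.641
M3 S449
G1 X41.023 Y50.624 F2044
G1 X43.833 Y45.468
G1 X41.554 Y40.056
G1 X35.902 Y38.463
G1 X31.133 Y41.890
G1 X30.839 Y47.755
G1 X35.240 Y51.641
M5
G00 X67.031 Y98.527
M3 S449
G1 X64.951 Y104.929 F2044
G1 X59.506 Y108.885
G1 X52.774 Y108.885
G1 X47.329 Y104.929
G1 X45.249 Y98.527
G1 X47.329 Y92.125
G1 X52.774 Y88.169
G1 X59.506 Y88.169
G1 X64.951 Y92.125
G1 X67.031 Y98.527
M5
G00 X30.730 Y17.726
M3 S187
G1 X110.769 Y5.031 F3144
G1 X129.541 Y79.173
G1 X117.892 Y35.260
M5
G00 X65.677 Y164.397
M3 S449
G1 X75.422 Y164.397 F2044
G1 X75.422 Y97.454
G1 X65.677 Y97.454
G1 X65.677 Y164.397
M5
G00 X0.000 Y0.000

1 u = 1 mm; y_m = 183.142 − y.

[1] `<rect>` rectangle, #000000→score S449 F2044: (55.692,117.250) → (89.219,117.250) → (89.219,56.046) → (55.692,56.046) → (55.692,117.250) (closed)

[2] `<path>` rectangle, #008000→engrave S187 F3144: (61.215,139.482) → (82.875,139.482) → (82.875,90.443) → (61.215,90.443) → (61.215,139.482) (closed)

[3] `<polygon>` regular polygon, #008000→engrave S187 F3144: (15.937,31.026) → (22.444,32.627) → (27.753,28.538) → (27.866,21.838) → (22.698,17.573) → (16.141,18.954) → (13.132,24.941) → (15.937,31.026) (closed)

[4] `<path>` regular polygon, #000000→score S449 F2044: (35.240,51.641) → (41.023,50.624) → (43.833,45.468) → (41.554,40.056) → (35.902,38.463) → (31.133,41.890) → (30.839,47.755) → (35.240,51.641) (closed)

[5] `<circle>` circle, #000000→score S449 F2044: (67.031,98.527) → (64.951,104.929) → (59.506,108.885) → (52.774,108.885) → (47.329,104.929) → (45.249,98.527) → (47.329,92.125) → (52.774,88.169) → (59.506,88.169) → (64.951,92.125) → (67.031,98.527) (closed)

[6] `<polyline>` open polyline, #008000→engrave S187 F3144: (30.730,17.726) → (110.769,5.031) → (129.541,79.173) → (117.892,35.260)

[7] `<path>` rectangle, #000000→score S449 F2044: (65.677,164.397) → (75.422,164.397) → (75.422,97.454) → (65.677,97.454) → (65.677,164.397) (closed)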